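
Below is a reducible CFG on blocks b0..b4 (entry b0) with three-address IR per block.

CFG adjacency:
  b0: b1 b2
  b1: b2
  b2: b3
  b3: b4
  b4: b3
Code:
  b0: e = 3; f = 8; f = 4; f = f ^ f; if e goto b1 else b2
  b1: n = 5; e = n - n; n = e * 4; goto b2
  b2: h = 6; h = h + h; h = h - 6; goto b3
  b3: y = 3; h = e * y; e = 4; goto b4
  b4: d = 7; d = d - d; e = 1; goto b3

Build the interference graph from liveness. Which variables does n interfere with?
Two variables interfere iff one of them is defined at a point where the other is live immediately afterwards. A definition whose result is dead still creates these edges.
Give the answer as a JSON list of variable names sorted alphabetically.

Answer: ["e"]

Working:
Block summaries:
  b0 def {e,f} use ∅
  b1 def {e,n} use ∅
  b2 def {h} use ∅
  b3 def {e,h,y} use {e}
  b4 def {d,e} use ∅

Live sets:
  b0: in=∅ out={e}
  b1: in=∅ out={e}
  b2: in={e} out={e}
  b3: in={e} out=∅
  b4: in=∅ out={e}

Interfere edges:
  d↔∅
  e↔{f,h,n,y}
  f↔{e}
  h↔{e}
  n↔{e}
  y↔{e}

N(n) = ["e"]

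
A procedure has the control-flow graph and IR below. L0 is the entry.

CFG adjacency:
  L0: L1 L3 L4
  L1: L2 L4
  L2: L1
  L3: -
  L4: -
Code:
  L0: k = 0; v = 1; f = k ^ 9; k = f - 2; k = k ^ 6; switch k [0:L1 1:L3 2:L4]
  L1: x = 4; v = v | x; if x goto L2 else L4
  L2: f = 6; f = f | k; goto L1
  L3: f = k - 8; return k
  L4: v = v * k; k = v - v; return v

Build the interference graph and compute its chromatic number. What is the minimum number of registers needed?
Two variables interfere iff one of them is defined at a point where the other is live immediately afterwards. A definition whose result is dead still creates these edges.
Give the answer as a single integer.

Block summaries:
  L0 def {f,k,v} use ∅
  L1 def {v,x} use {v}
  L2 def {f} use {k}
  L3 def {f} use {k}
  L4 def {k,v} use {k,v}

Live sets:
  live L0: ∅→{k,v}
  live L1: {k,v}→{k,v}
  live L2: {k,v}→{k,v}
  live L3: {k}→∅
  live L4: {k,v}→∅

Interfere edges:
  f — {k,v}
  k — {f,v,x}
  v — {f,k,x}
  x — {k,v}

Chromatic number:
  lower bound: {f,k,v} mutually conflict ⇒ χ ≥ 3
  assign f→c2 k→c0 v→c1 x→c2 — no edge inside a register ⇒ χ ≤ 3
  χ = 3

Answer: 3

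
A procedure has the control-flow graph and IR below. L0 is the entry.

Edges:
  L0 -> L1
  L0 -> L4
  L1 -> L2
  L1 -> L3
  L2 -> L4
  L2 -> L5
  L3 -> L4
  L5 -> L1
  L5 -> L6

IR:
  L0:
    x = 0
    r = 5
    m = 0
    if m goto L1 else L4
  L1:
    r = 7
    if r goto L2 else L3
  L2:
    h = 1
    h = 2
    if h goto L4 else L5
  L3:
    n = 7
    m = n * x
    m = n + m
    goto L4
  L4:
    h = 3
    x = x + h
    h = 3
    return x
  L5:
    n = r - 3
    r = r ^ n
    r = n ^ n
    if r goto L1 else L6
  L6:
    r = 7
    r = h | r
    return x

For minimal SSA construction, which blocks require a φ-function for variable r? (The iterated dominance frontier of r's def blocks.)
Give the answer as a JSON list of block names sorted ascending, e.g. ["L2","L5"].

idom tree: L1←L0 L2←L1 L3←L1 L4←L0 L5←L2 L6←L5
Dom at joins:
  L1: preds {L0,L5}: {L0} ∩ {L0,L1,L2,L5} = {L0}; idom=L0
  L4: preds {L0,L2,L3}: {L0} ∩ {L0,L1,L2} ∩ {L0,L1,L3} = {L0}; idom=L0

DF derivation:
  join L1 pred L0: · stop@L0
  join L1 pred L5: L5→L2→L1 stop@L0
  join L4 pred L0: · stop@L0
  join L4 pred L2: L2→L1 stop@L0
  join L4 pred L3: L3→L1 stop@L0
  L0 → ∅
  L1 → {L1,L4}
  L2 → {L1,L4}
  L3 → {L4}
  L4 → ∅
  L5 → {L1}
  L6 → ∅

φ for r: defs {L0,L1,L5,L6}
  DF⁺ = {L1,L4}

Answer: ["L1", "L4"]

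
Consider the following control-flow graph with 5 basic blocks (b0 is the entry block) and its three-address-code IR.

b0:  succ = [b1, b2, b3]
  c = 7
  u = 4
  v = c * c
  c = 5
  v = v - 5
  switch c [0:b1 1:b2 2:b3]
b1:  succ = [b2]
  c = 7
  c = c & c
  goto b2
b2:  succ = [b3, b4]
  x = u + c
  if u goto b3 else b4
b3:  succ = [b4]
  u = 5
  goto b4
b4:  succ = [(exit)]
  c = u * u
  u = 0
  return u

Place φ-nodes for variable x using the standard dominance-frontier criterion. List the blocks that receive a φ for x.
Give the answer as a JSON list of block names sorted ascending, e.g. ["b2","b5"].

Answer: ["b3", "b4"]

Working:
idom tree: b1←b0 b2←b0 b3←b0 b4←b0
Dom at joins:
  b2: preds {b0,b1}: {b0} ∩ {b0,b1} = {b0}; idom=b0
  b3: preds {b0,b2}: {b0} ∩ {b0,b2} = {b0}; idom=b0
  b4: preds {b2,b3}: {b0,b2} ∩ {b0,b3} = {b0}; idom=b0

Frontier:
  b2←b0: walk · to b0
  b2←b1: walk b1 to b0
  b3←b0: walk · to b0
  b3←b2: walk b2 to b0
  b4←b2: walk b2 to b0
  b4←b3: walk b3 to b0
  b0 → ∅
  b1 → {b2}
  b2 → {b3,b4}
  b3 → {b4}
  b4 → ∅

φ for x: defs {b2}
  DF⁺ = {b3,b4}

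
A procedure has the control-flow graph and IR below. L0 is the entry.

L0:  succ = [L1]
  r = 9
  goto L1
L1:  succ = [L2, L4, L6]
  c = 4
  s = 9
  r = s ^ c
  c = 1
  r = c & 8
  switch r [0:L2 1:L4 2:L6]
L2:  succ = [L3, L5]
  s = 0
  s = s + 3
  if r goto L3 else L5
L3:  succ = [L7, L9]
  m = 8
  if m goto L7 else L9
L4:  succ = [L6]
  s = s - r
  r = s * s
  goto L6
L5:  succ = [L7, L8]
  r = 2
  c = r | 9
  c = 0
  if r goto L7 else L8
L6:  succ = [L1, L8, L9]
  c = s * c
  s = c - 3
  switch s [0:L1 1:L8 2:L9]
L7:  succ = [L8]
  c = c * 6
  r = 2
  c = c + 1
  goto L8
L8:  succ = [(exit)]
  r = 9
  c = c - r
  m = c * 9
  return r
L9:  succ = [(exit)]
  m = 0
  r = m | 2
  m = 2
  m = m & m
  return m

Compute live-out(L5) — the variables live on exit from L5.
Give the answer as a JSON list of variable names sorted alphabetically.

Answer: ["c"]

Working:
Per-block:
  L0 def {r} use ∅
  L1 def {c,r,s} use ∅
  L2 def {s} use {r}
  L3 def {m} use ∅
  L4 def {r,s} use {r,s}
  L5 def {c,r} use ∅
  L6 def {c,s} use {c,s}
  L7 def {c,r} use {c}
  L8 def {c,m,r} use {c}
  L9 def {m,r} use ∅

Live sets:
  L0 li=∅ lo=∅
  L1 li=∅ lo={c,r,s}
  L2 li={c,r} lo={c}
  L3 li={c} lo={c}
  L4 li={c,r,s} lo={c,s}
  L5 li=∅ lo={c}
  L6 li={c,s} lo={c}
  L7 li={c} lo={c}
  L8 li={c} lo=∅
  L9 li=∅ lo=∅

live-out(L5) = ["c"]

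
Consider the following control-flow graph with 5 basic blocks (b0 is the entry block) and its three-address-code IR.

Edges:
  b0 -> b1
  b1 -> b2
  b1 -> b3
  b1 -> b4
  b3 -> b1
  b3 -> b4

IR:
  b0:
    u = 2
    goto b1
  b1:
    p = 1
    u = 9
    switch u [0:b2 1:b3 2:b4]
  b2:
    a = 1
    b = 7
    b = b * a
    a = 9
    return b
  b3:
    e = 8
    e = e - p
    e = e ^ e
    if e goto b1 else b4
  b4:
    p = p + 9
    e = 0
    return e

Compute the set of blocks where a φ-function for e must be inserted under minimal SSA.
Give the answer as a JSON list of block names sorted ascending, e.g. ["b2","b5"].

Answer: ["b1", "b4"]

Working:
idom tree: b1←b0 b2←b1 b3←b1 b4←b1
Dom at joins:
  b1: preds {b0,b3}: {b0} ∩ {b0,b1,b3} = {b0}; idom=b0
  b4: preds {b1,b3}: {b0,b1} ∩ {b0,b1,b3} = {b0,b1}; idom=b1

DF walk-up:
  b1←b0: walk · to b0
  b1←b3: walk b3→b1 to b0
  b4←b1: walk · to b1
  b4←b3: walk b3 to b1
  b0 → ∅
  b1 → {b1}
  b2 → ∅
  b3 → {b1,b4}
  b4 → ∅

φ for e: defs {b3,b4}
  DF⁺ = {b1,b4}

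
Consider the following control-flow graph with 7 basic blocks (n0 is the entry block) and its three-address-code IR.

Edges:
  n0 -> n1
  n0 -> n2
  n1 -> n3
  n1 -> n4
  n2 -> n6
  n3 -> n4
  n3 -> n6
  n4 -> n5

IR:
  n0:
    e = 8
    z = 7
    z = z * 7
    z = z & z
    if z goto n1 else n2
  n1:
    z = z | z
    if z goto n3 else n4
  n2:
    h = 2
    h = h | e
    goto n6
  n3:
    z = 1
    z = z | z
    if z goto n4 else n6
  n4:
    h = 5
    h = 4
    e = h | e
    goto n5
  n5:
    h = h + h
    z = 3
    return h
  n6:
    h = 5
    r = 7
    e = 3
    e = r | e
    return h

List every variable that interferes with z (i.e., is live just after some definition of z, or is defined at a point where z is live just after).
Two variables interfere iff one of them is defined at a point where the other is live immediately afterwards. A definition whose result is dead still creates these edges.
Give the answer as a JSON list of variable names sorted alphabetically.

Answer: ["e", "h"]

Analysis:
Block summaries:
  n0: {e,z} / ∅
  n1: {z} / {z}
  n2: {h} / {e}
  n3: {z} / ∅
  n4: {e,h} / {e}
  n5: {h,z} / {h}
  n6: {e,h,r} / ∅

Backward fixpoint:
  live n0: ∅→{e,z}
  live n1: {e,z}→{e}
  live n2: {e}→∅
  live n3: {e}→{e}
  live n4: {e}→{h}
  live n5: {h}→∅
  live n6: ∅→∅

Conflict graph:
  e — {h,r,z}
  h — {e,r,z}
  r — {e,h}
  z — {e,h}

N(z) = ["e", "h"]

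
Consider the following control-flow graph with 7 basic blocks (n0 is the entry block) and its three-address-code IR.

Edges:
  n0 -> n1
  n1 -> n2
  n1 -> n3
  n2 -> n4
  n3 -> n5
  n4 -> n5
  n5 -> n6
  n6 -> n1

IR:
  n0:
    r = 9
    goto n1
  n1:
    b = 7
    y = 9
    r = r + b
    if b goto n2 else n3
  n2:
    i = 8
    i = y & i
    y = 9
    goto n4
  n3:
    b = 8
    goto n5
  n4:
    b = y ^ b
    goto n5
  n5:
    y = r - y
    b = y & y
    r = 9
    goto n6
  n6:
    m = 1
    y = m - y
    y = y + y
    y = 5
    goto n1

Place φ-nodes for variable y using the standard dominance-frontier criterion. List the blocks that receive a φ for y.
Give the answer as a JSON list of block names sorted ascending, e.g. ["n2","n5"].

idom tree: n1←n0 n2←n1 n3←n1 n4←n2 n5←n1 n6←n5
Dom at joins:
  n1: preds {n0,n6}: {n0} ∩ {n0,n1,n5,n6} = {n0}; idom=n0
  n5: preds {n3,n4}: {n0,n1,n3} ∩ {n0,n1,n2,n4} = {n0,n1}; idom=n1

DF walk-up:
  n1←n0: walk · to n0
  n1←n6: walk n6→n5→n1 to n0
  n5←n3: walk n3 to n1
  n5←n4: walk n4→n2 to n1
  DF(n0)=∅
  DF(n1)={n1}
  DF(n2)={n5}
  DF(n3)={n5}
  DF(n4)={n5}
  DF(n5)={n1}
  DF(n6)={n1}

φ for y: defs {n1,n2,n5,n6}
  DF⁺ = {n1,n5}

Answer: ["n1", "n5"]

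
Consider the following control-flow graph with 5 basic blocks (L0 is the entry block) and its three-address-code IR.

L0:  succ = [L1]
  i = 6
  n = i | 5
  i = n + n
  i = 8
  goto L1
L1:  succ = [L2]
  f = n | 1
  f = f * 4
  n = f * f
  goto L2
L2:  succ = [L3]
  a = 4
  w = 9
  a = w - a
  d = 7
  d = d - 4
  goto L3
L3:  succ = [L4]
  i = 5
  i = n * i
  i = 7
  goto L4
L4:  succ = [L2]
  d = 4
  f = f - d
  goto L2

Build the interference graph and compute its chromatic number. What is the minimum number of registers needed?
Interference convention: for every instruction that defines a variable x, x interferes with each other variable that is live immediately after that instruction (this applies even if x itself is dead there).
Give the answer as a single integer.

Answer: 4

Derivation:
Per-block:
  L0 def {i,n} use ∅
  L1 def {f,n} use {n}
  L2 def {a,d,w} use ∅
  L3 def {i} use {n}
  L4 def {d,f} use {f}

Liveness:
  live L0: ∅→{n}
  live L1: {n}→{f,n}
  live L2: {f,n}→{f,n}
  live L3: {f,n}→{f,n}
  live L4: {f,n}→{f,n}

Conflict graph:
  a↔{f,n,w}
  d↔{f,n}
  f↔{a,d,i,n,w}
  i↔{f,n}
  n↔{a,d,f,i,w}
  w↔{a,f,n}

Chromatic number:
  lower bound: {a,f,n,w} mutually conflict ⇒ χ ≥ 4
  4-colouring: R0={f}  R1={n}  R2={a,d,i}  R3={w}
  χ = 4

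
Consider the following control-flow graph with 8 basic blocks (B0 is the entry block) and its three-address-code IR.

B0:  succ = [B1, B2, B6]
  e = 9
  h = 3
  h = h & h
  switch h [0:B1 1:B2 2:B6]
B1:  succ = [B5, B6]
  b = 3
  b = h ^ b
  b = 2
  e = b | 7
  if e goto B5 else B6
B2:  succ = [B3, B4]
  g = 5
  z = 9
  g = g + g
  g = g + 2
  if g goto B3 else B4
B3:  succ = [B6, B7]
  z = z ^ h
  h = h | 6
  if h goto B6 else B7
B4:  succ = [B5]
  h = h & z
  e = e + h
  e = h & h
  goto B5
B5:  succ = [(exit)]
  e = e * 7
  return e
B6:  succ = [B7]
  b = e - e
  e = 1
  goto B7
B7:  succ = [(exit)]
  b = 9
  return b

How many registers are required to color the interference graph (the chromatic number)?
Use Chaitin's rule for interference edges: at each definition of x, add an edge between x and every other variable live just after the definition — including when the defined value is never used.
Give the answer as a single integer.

Answer: 4

Working:
Per-block:
  B0 def {e,h} use ∅
  B1 def {b,e} use {h}
  B2 def {g,z} use ∅
  B3 def {h,z} use {h,z}
  B4 def {e,h} use {e,h,z}
  B5 def {e} use {e}
  B6 def {b,e} use {e}
  B7 def {b} use ∅

Backward fixpoint:
  live B0: ∅→{e,h}
  live B1: {h}→{e}
  live B2: {e,h}→{e,h,z}
  live B3: {e,h,z}→{e}
  live B4: {e,h,z}→{e}
  live B5: {e}→∅
  live B6: {e}→∅
  live B7: ∅→∅

Interference:
  b↔{h}
  e↔{g,h,z}
  g↔{e,h,z}
  h↔{b,e,g,z}
  z↔{e,g,h}

Registers:
  lower bound: {e,g,h,z} mutually conflict ⇒ χ ≥ 4
  4-colouring: c0={h}  c1={b,e}  c2={g}  c3={z}
  χ = 4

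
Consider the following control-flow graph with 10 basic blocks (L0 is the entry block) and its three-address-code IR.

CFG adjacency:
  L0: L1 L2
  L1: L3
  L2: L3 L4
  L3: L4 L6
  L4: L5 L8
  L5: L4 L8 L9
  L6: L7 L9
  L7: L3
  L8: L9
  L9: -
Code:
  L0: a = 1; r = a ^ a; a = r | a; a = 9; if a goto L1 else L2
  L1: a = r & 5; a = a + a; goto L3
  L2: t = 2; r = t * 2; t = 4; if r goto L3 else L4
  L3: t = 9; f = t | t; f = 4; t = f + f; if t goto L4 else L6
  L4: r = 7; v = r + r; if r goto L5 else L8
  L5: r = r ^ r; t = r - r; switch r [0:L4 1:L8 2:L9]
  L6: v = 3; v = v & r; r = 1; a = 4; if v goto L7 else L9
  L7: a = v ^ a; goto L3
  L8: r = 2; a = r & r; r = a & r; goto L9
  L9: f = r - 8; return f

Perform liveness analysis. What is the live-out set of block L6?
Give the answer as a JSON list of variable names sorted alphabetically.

Answer: ["a", "r", "v"]

Derivation:
Block summaries:
  L0: {a,r} / ∅
  L1: {a} / {r}
  L2: {r,t} / ∅
  L3: {f,t} / ∅
  L4: {r,v} / ∅
  L5: {r,t} / {r}
  L6: {a,r,v} / {r}
  L7: {a} / {a,v}
  L8: {a,r} / ∅
  L9: {f} / {r}

Backward fixpoint:
  L0: in=∅ out={r}
  L1: in={r} out={r}
  L2: in=∅ out={r}
  L3: in={r} out={r}
  L4: in=∅ out={r}
  L5: in={r} out={r}
  L6: in={r} out={a,r,v}
  L7: in={a,r,v} out={r}
  L8: in=∅ out={r}
  L9: in={r} out=∅

live-out(L6) = ["a", "r", "v"]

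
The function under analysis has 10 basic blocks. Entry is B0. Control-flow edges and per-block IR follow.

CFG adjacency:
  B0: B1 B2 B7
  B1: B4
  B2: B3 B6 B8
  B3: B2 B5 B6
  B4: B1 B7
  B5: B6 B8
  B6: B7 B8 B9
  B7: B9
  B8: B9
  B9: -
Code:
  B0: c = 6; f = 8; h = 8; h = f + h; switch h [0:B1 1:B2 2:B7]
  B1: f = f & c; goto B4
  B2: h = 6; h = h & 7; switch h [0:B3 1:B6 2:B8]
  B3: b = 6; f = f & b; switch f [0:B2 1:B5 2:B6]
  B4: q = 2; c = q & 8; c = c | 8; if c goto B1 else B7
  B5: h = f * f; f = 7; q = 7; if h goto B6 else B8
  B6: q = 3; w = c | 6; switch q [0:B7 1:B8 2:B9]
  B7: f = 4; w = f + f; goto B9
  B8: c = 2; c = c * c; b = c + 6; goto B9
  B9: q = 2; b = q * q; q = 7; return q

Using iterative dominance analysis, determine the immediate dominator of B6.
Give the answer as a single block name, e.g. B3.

Answer: B2

Derivation:
idom tree: B1←B0 B2←B0 B3←B2 B4←B1 B5←B3 B6←B2 B7←B0 B8←B2 B9←B0
Dom∩ at merges:
  B1: preds {B0,B4}: {B0} ∩ {B0,B1,B4} = {B0}; idom=B0
  B2: preds {B0,B3}: {B0} ∩ {B0,B2,B3} = {B0}; idom=B0
  B6: preds {B2,B3,B5}: {B0,B2} ∩ {B0,B2,B3} ∩ {B0,B2,B3,B5} = {B0,B2}; idom=B2
  B7: preds {B0,B4,B6}: {B0} ∩ {B0,B1,B4} ∩ {B0,B2,B6} = {B0}; idom=B0
  B8: preds {B2,B5,B6}: {B0,B2} ∩ {B0,B2,B3,B5} ∩ {B0,B2,B6} = {B0,B2}; idom=B2
  B9: preds {B6,B7,B8}: {B0,B2,B6} ∩ {B0,B7} ∩ {B0,B2,B8} = {B0}; idom=B0

idom(B6) = B2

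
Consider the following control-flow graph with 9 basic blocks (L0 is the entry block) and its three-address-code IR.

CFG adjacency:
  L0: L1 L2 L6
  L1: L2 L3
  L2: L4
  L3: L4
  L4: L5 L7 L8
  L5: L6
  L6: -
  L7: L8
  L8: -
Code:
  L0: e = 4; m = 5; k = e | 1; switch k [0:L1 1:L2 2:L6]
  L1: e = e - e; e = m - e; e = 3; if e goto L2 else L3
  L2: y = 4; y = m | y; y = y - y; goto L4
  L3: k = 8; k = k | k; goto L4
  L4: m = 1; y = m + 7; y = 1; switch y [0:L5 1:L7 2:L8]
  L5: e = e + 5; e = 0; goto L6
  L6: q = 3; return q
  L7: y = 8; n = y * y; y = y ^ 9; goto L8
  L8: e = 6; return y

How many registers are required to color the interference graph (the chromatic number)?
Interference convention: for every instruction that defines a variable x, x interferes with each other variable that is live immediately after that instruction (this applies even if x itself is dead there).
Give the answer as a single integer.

Answer: 3

Working:
Block summaries:
  L0 def {e,k,m} use ∅
  L1 def {e} use {e,m}
  L2 def {y} use {m}
  L3 def {k} use ∅
  L4 def {m,y} use ∅
  L5 def {e} use {e}
  L6 def {q} use ∅
  L7 def {n,y} use ∅
  L8 def {e} use {y}

Liveness:
  L0: in=∅ out={e,m}
  L1: in={e,m} out={e,m}
  L2: in={e,m} out={e}
  L3: in={e} out={e}
  L4: in={e} out={e,y}
  L5: in={e} out=∅
  L6: in=∅ out=∅
  L7: in=∅ out={y}
  L8: in={y} out=∅

Interfere edges:
  e↔{k,m,y}
  k↔{e,m}
  m↔{e,k,y}
  n↔{y}
  q↔∅
  y↔{e,m,n}

Chromatic number:
  clique {e,k,m} ⇒ need ≥ 3
  assign e→r0 k→r2 m→r1 n→r0 q→r0 y→r2 — no edge inside a register ⇒ χ ≤ 3
  χ = 3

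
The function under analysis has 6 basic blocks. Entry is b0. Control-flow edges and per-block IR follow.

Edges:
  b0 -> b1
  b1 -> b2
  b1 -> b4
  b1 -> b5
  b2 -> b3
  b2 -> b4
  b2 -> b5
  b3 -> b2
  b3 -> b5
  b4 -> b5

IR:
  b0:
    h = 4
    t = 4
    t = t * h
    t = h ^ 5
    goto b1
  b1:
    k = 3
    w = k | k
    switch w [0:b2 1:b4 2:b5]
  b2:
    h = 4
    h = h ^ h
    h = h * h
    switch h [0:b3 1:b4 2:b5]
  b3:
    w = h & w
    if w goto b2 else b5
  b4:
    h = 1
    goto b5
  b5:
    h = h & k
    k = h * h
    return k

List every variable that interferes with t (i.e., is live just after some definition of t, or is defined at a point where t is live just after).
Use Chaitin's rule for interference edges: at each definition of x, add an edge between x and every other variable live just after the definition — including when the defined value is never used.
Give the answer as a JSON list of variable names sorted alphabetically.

Per-block:
  b0 def {h,t} use ∅
  b1 def {k,w} use ∅
  b2 def {h} use ∅
  b3 def {w} use {h,w}
  b4 def {h} use ∅
  b5 def {h,k} use {h,k}

Liveness:
  live b0: ∅→{h}
  live b1: {h}→{h,k,w}
  live b2: {k,w}→{h,k,w}
  live b3: {h,k,w}→{h,k,w}
  live b4: {k}→{h,k}
  live b5: {h,k}→∅

Conflict graph:
  h: {k,t,w}
  k: {h,w}
  t: {h}
  w: {h,k}

N(t) = ["h"]

Answer: ["h"]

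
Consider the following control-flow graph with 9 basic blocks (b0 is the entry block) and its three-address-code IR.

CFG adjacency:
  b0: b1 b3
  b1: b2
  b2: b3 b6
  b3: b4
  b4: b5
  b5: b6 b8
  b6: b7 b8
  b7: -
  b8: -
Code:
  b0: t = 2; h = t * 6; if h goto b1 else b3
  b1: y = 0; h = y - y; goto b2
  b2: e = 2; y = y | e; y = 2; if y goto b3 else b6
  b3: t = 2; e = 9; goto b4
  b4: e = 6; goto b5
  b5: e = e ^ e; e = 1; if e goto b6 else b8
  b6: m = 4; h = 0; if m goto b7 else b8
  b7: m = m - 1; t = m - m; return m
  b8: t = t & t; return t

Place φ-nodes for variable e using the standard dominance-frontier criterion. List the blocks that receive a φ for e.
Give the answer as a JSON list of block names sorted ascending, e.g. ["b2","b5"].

idom tree: b1←b0 b2←b1 b3←b0 b4←b3 b5←b4 b6←b0 b7←b6 b8←b0
Dom∩ at merges:
  b3: preds {b0,b2}: {b0} ∩ {b0,b1,b2} = {b0}; idom=b0
  b6: preds {b2,b5}: {b0,b1,b2} ∩ {b0,b3,b4,b5} = {b0}; idom=b0
  b8: preds {b5,b6}: {b0,b3,b4,b5} ∩ {b0,b6} = {b0}; idom=b0

Frontier:
  b3←b0: walk · to b0
  b3←b2: walk b2→b1 to b0
  b6←b2: walk b2→b1 to b0
  b6←b5: walk b5→b4→b3 to b0
  b8←b5: walk b5→b4→b3 to b0
  b8←b6: walk b6 to b0
  DF(b0)=∅
  DF(b1)={b3,b6}
  DF(b2)={b3,b6}
  DF(b3)={b6,b8}
  DF(b4)={b6,b8}
  DF(b5)={b6,b8}
  DF(b6)={b8}
  DF(b7)=∅
  DF(b8)=∅

φ for e: defs {b2,b3,b4,b5}
  DF⁺ = {b3,b6,b8}

Answer: ["b3", "b6", "b8"]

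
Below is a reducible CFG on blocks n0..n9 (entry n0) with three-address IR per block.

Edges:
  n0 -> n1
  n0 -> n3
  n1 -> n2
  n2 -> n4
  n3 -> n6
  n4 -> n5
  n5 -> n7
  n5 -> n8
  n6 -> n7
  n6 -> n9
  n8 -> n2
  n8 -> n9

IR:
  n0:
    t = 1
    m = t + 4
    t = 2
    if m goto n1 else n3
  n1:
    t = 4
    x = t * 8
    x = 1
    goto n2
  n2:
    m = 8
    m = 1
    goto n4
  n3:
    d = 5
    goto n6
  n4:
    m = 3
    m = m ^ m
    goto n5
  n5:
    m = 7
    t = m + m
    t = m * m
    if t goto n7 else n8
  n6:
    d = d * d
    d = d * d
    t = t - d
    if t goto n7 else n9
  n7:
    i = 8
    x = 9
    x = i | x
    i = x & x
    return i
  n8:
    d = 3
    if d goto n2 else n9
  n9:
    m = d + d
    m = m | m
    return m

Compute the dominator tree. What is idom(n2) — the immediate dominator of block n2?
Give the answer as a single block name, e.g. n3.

Answer: n1

Working:
idom tree: n1←n0 n2←n1 n3←n0 n4←n2 n5←n4 n6←n3 n7←n0 n8←n5 n9←n0
Dom∩ at merges:
  n2: preds {n1,n8}: {n0,n1} ∩ {n0,n1,n2,n4,n5,n8} = {n0,n1}; idom=n1
  n7: preds {n5,n6}: {n0,n1,n2,n4,n5} ∩ {n0,n3,n6} = {n0}; idom=n0
  n9: preds {n6,n8}: {n0,n3,n6} ∩ {n0,n1,n2,n4,n5,n8} = {n0}; idom=n0

idom(n2) = n1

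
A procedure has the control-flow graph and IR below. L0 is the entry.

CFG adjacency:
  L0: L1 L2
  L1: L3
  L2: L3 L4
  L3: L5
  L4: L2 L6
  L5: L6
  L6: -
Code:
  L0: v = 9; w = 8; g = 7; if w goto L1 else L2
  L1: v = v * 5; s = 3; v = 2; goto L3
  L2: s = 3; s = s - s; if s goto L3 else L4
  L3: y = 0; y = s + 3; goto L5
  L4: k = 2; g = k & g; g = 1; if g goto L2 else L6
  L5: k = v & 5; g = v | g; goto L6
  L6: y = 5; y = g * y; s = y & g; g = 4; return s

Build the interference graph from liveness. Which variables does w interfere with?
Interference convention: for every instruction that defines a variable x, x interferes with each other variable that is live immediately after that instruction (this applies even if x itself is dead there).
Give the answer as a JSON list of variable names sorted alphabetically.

Answer: ["g", "v"]

Working:
def/use:
  L0: def={g,v,w} ue=∅
  L1: def={s,v} ue={v}
  L2: def={s} ue=∅
  L3: def={y} ue={s}
  L4: def={g,k} ue={g}
  L5: def={g,k} ue={g,v}
  L6: def={g,s,y} ue={g}

Liveness:
  live L0: ∅→{g,v}
  live L1: {g,v}→{g,s,v}
  live L2: {g,v}→{g,s,v}
  live L3: {g,s,v}→{g,v}
  live L4: {g,v}→{g,v}
  live L5: {g,v}→{g}
  live L6: {g}→∅

Conflict graph:
  g↔{k,s,v,w,y}
  k↔{g,v}
  s↔{g,v,y}
  v↔{g,k,s,w,y}
  w↔{g,v}
  y↔{g,s,v}

N(w) = ["g", "v"]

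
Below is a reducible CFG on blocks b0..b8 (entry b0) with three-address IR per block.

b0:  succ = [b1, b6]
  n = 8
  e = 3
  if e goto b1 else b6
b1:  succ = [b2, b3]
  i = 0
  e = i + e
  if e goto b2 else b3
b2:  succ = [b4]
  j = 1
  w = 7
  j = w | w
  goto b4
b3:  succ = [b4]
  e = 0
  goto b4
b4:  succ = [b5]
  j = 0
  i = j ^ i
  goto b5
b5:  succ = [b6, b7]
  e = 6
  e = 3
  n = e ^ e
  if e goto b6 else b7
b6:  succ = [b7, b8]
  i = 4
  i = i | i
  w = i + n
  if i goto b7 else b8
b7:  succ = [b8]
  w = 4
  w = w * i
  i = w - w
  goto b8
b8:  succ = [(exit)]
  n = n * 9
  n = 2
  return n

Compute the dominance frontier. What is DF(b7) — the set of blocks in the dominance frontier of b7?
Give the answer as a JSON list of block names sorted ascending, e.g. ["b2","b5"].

Answer: ["b8"]

Working:
idom tree: b1←b0 b2←b1 b3←b1 b4←b1 b5←b4 b6←b0 b7←b0 b8←b0
Dom at joins:
  b4: preds {b2,b3}: {b0,b1,b2} ∩ {b0,b1,b3} = {b0,b1}; idom=b1
  b6: preds {b0,b5}: {b0} ∩ {b0,b1,b4,b5} = {b0}; idom=b0
  b7: preds {b5,b6}: {b0,b1,b4,b5} ∩ {b0,b6} = {b0}; idom=b0
  b8: preds {b6,b7}: {b0,b6} ∩ {b0,b7} = {b0}; idom=b0

DF walk-up:
  b4←b2: walk b2 to b1
  b4←b3: walk b3 to b1
  b6←b0: walk · to b0
  b6←b5: walk b5→b4→b1 to b0
  b7←b5: walk b5→b4→b1 to b0
  b7←b6: walk b6 to b0
  b8←b6: walk b6 to b0
  b8←b7: walk b7 to b0
  b0 → ∅
  b1 → {b6,b7}
  b2 → {b4}
  b3 → {b4}
  b4 → {b6,b7}
  b5 → {b6,b7}
  b6 → {b7,b8}
  b7 → {b8}
  b8 → ∅

DF(b7) = ["b8"]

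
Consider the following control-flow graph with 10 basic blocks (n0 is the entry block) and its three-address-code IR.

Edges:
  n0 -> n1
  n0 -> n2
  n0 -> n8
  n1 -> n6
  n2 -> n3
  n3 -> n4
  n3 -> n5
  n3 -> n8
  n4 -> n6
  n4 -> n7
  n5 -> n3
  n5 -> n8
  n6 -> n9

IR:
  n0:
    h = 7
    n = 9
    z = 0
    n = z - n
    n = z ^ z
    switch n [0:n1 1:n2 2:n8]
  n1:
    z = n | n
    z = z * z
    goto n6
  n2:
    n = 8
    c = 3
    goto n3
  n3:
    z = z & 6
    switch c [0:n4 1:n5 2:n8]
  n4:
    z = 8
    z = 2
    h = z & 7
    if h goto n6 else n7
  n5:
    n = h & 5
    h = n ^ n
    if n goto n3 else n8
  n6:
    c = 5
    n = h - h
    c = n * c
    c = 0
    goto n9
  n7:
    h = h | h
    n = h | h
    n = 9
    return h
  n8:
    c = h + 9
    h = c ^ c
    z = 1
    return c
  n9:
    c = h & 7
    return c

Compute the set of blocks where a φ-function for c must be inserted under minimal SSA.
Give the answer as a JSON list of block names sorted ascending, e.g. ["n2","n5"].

idom tree: n1←n0 n2←n0 n3←n2 n4←n3 n5←n3 n6←n0 n7←n4 n8←n0 n9←n6
Dom∩ at merges:
  n3: preds {n2,n5}: {n0,n2} ∩ {n0,n2,n3,n5} = {n0,n2}; idom=n2
  n6: preds {n1,n4}: {n0,n1} ∩ {n0,n2,n3,n4} = {n0}; idom=n0
  n8: preds {n0,n3,n5}: {n0} ∩ {n0,n2,n3} ∩ {n0,n2,n3,n5} = {n0}; idom=n0

Frontier:
  join n3 pred n2: · stop@n2
  join n3 pred n5: n5→n3 stop@n2
  join n6 pred n1: n1 stop@n0
  join n6 pred n4: n4→n3→n2 stop@n0
  join n8 pred n0: · stop@n0
  join n8 pred n3: n3→n2 stop@n0
  join n8 pred n5: n5→n3→n2 stop@n0
  n0: DF=∅
  n1: DF={n6}
  n2: DF={n6,n8}
  n3: DF={n3,n6,n8}
  n4: DF={n6}
  n5: DF={n3,n8}
  n6: DF=∅
  n7: DF=∅
  n8: DF=∅
  n9: DF=∅

φ for c: defs {n2,n6,n8,n9}
  DF⁺ = {n6,n8}

Answer: ["n6", "n8"]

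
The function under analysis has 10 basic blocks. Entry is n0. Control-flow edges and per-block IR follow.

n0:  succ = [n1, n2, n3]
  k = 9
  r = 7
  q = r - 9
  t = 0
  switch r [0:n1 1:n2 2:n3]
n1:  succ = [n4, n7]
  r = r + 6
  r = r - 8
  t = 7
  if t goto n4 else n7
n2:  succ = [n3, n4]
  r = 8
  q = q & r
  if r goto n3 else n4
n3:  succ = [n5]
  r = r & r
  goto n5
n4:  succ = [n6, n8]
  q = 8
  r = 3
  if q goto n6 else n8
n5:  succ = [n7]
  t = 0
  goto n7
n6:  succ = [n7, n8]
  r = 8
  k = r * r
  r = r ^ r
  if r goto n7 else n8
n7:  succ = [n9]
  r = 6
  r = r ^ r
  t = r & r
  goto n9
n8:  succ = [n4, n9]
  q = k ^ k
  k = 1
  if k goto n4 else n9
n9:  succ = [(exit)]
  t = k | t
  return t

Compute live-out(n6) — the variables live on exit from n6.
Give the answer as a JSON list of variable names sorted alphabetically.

Block summaries:
  n0: {k,q,r,t} / ∅
  n1: {r,t} / {r}
  n2: {q,r} / {q}
  n3: {r} / {r}
  n4: {q,r} / ∅
  n5: {t} / ∅
  n6: {k,r} / ∅
  n7: {r,t} / ∅
  n8: {k,q} / {k}
  n9: {t} / {k,t}

Backward fixpoint:
  live n0: ∅→{k,q,r,t}
  live n1: {k,r}→{k,t}
  live n2: {k,q,t}→{k,r,t}
  live n3: {k,r}→{k}
  live n4: {k,t}→{k,t}
  live n5: {k}→{k}
  live n6: {t}→{k,t}
  live n7: {k}→{k,t}
  live n8: {k,t}→{k,t}
  live n9: {k,t}→∅

live-out(n6) = ["k", "t"]

Answer: ["k", "t"]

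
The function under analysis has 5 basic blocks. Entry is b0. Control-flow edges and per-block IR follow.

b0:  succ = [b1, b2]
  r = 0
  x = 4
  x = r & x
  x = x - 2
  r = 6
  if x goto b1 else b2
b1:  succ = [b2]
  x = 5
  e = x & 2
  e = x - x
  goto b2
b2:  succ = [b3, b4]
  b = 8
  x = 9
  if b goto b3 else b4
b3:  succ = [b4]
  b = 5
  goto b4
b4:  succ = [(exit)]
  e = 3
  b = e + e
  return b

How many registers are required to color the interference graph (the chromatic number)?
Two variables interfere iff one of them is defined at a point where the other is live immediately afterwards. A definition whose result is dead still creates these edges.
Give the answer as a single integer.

def/use:
  b0 def {r,x} use ∅
  b1 def {e,x} use ∅
  b2 def {b,x} use ∅
  b3 def {b} use ∅
  b4 def {b,e} use ∅

Backward fixpoint:
  b0 li=∅ lo=∅
  b1 li=∅ lo=∅
  b2 li=∅ lo=∅
  b3 li=∅ lo=∅
  b4 li=∅ lo=∅

Interference:
  b — {x}
  e — {x}
  r — {x}
  x — {b,e,r}

Colouring:
  clique {b,x} ⇒ need ≥ 2
  assign b→c1 e→c1 r→c1 x→c0 — no edge inside a register ⇒ χ ≤ 2
  χ = 2

Answer: 2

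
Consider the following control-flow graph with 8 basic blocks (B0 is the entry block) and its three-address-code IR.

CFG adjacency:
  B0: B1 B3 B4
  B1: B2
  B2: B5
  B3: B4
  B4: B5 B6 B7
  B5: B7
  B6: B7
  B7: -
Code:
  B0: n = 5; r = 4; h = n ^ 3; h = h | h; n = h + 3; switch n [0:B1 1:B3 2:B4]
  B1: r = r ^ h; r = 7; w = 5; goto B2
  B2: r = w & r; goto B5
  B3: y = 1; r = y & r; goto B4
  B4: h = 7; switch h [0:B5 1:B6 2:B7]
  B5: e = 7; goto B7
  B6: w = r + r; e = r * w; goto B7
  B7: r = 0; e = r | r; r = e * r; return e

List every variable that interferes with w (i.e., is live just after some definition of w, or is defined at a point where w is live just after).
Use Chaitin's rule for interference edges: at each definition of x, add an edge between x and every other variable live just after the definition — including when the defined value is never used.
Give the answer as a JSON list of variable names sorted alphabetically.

Answer: ["r"]

Analysis:
Block summaries:
  B0: def={h,n,r} ue=∅
  B1: def={r,w} ue={h,r}
  B2: def={r} ue={r,w}
  B3: def={r,y} ue={r}
  B4: def={h} ue=∅
  B5: def={e} ue=∅
  B6: def={e,w} ue={r}
  B7: def={e,r} ue=∅

Liveness:
  B0 li=∅ lo={h,r}
  B1 li={h,r} lo={r,w}
  B2 li={r,w} lo=∅
  B3 li={r} lo={r}
  B4 li={r} lo={r}
  B5 li=∅ lo=∅
  B6 li={r} lo=∅
  B7 li=∅ lo=∅

Conflict graph:
  e: {r}
  h: {n,r}
  n: {h,r}
  r: {e,h,n,w,y}
  w: {r}
  y: {r}

N(w) = ["r"]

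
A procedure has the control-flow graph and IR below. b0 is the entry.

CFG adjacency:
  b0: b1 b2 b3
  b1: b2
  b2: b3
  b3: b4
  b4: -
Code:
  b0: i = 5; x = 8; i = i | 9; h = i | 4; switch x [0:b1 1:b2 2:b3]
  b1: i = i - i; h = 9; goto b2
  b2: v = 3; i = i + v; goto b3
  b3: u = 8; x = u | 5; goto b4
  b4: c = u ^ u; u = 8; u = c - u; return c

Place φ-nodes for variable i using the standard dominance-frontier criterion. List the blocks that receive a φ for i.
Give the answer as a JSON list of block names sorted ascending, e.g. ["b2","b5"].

Answer: ["b2", "b3"]

Working:
idom tree: b1←b0 b2←b0 b3←b0 b4←b3
Dom at joins:
  b2: preds {b0,b1}: {b0} ∩ {b0,b1} = {b0}; idom=b0
  b3: preds {b0,b2}: {b0} ∩ {b0,b2} = {b0}; idom=b0

DF derivation:
  join b2 pred b0: · stop@b0
  join b2 pred b1: b1 stop@b0
  join b3 pred b0: · stop@b0
  join b3 pred b2: b2 stop@b0
  DF(b0)=∅
  DF(b1)={b2}
  DF(b2)={b3}
  DF(b3)=∅
  DF(b4)=∅

φ for i: defs {b0,b1,b2}
  DF⁺ = {b2,b3}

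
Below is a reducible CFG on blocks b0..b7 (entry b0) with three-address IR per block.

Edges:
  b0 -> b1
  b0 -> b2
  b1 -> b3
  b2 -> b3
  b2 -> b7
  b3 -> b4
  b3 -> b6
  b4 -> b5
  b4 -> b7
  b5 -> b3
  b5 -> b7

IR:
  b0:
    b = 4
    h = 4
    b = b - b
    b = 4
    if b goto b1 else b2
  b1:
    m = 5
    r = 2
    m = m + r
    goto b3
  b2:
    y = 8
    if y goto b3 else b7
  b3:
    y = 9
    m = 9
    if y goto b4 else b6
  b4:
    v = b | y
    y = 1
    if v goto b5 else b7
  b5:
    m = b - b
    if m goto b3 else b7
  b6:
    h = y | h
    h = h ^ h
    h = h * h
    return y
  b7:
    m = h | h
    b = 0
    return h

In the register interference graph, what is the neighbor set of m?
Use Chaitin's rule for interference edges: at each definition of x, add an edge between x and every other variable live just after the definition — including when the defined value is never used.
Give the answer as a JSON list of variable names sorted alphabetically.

Block summaries:
  b0: def={b,h} ue=∅
  b1: def={m,r} ue=∅
  b2: def={y} ue=∅
  b3: def={m,y} ue=∅
  b4: def={v,y} ue={b,y}
  b5: def={m} ue={b}
  b6: def={h} ue={h,y}
  b7: def={b,m} ue={h}

Backward fixpoint:
  b0: in=∅ out={b,h}
  b1: in={b,h} out={b,h}
  b2: in={b,h} out={b,h}
  b3: in={b,h} out={b,h,y}
  b4: in={b,h,y} out={b,h}
  b5: in={b,h} out={b,h}
  b6: in={h,y} out=∅
  b7: in={h} out=∅

Interfere edges:
  b — {h,m,r,v,y}
  h — {b,m,r,v,y}
  m — {b,h,r,y}
  r — {b,h,m}
  v — {b,h,y}
  y — {b,h,m,v}

N(m) = ["b", "h", "r", "y"]

Answer: ["b", "h", "r", "y"]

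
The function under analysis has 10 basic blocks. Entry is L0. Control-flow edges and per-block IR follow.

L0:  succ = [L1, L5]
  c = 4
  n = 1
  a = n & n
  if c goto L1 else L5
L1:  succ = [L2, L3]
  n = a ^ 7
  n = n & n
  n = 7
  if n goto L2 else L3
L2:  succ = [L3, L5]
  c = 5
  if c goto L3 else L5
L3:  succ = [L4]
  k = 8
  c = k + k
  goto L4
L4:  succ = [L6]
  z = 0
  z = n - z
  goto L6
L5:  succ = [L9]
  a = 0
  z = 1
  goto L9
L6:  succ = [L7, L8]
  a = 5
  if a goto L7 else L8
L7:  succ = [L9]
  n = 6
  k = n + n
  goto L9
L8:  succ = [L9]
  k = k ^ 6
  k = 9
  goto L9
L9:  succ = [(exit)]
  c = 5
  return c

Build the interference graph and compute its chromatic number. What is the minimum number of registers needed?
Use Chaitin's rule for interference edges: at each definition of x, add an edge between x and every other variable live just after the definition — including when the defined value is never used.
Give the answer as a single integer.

Answer: 3

Analysis:
Block summaries:
  L0 def {a,c,n} use ∅
  L1 def {n} use {a}
  L2 def {c} use ∅
  L3 def {c,k} use ∅
  L4 def {z} use {n}
  L5 def {a,z} use ∅
  L6 def {a} use ∅
  L7 def {k,n} use ∅
  L8 def {k} use {k}
  L9 def {c} use ∅

Live sets:
  live L0: ∅→{a}
  live L1: {a}→{n}
  live L2: {n}→{n}
  live L3: {n}→{k,n}
  live L4: {k,n}→{k}
  live L5: ∅→∅
  live L6: {k}→{k}
  live L7: ∅→∅
  live L8: {k}→∅
  live L9: ∅→∅

Interfere edges:
  a↔{c,k}
  c↔{a,k,n}
  k↔{a,c,n,z}
  n↔{c,k,z}
  z↔{k,n}

Registers:
  lower bound: {a,c,k} mutually conflict ⇒ χ ≥ 3
  3-colouring: r0={k}  r1={c,z}  r2={a,n}
  χ = 3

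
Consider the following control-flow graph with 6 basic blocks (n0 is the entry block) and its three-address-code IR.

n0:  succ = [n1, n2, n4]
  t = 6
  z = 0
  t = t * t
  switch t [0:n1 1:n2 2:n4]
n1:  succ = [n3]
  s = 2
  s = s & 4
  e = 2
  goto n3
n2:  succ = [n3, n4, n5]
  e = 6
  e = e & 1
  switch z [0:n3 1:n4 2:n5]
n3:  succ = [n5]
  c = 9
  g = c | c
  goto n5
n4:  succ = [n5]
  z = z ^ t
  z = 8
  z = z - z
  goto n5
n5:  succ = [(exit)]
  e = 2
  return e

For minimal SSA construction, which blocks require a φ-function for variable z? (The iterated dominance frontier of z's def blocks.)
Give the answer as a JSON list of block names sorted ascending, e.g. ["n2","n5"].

Answer: ["n5"]

Derivation:
idom tree: n1←n0 n2←n0 n3←n0 n4←n0 n5←n0
Dom∩ at merges:
  n3: preds {n1,n2}: {n0,n1} ∩ {n0,n2} = {n0}; idom=n0
  n4: preds {n0,n2}: {n0} ∩ {n0,n2} = {n0}; idom=n0
  n5: preds {n2,n3,n4}: {n0,n2} ∩ {n0,n3} ∩ {n0,n4} = {n0}; idom=n0

Frontier:
  join n3 pred n1: n1 stop@n0
  join n3 pred n2: n2 stop@n0
  join n4 pred n0: · stop@n0
  join n4 pred n2: n2 stop@n0
  join n5 pred n2: n2 stop@n0
  join n5 pred n3: n3 stop@n0
  join n5 pred n4: n4 stop@n0
  n0: DF=∅
  n1: DF={n3}
  n2: DF={n3,n4,n5}
  n3: DF={n5}
  n4: DF={n5}
  n5: DF=∅

φ for z: defs {n0,n4}
  DF⁺ = {n5}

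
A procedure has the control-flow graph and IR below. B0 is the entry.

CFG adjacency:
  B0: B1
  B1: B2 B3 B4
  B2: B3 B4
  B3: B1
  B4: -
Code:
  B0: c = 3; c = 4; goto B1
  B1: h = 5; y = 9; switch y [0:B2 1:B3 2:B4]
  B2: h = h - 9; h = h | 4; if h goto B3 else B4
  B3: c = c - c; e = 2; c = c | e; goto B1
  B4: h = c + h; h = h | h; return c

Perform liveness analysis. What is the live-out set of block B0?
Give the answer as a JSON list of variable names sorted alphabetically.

Answer: ["c"]

Derivation:
Per-block:
  B0: {c} / ∅
  B1: {h,y} / ∅
  B2: {h} / {h}
  B3: {c,e} / {c}
  B4: {h} / {c,h}

Liveness:
  B0 li=∅ lo={c}
  B1 li={c} lo={c,h}
  B2 li={c,h} lo={c,h}
  B3 li={c} lo={c}
  B4 li={c,h} lo=∅

live-out(B0) = ["c"]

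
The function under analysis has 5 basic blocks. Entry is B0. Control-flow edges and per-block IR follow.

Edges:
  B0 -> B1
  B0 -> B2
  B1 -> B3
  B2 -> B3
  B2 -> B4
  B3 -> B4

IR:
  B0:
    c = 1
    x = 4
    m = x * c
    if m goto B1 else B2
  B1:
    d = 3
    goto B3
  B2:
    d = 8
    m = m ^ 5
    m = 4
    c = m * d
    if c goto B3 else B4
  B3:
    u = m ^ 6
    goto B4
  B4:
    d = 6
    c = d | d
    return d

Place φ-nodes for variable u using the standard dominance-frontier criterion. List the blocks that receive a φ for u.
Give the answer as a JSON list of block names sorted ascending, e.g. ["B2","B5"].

Answer: ["B4"]

Working:
idom tree: B1←B0 B2←B0 B3←B0 B4←B0
Dom∩ at merges:
  B3: preds {B1,B2}: {B0,B1} ∩ {B0,B2} = {B0}; idom=B0
  B4: preds {B2,B3}: {B0,B2} ∩ {B0,B3} = {B0}; idom=B0

DF walk-up:
  B3←B1: walk B1 to B0
  B3←B2: walk B2 to B0
  B4←B2: walk B2 to B0
  B4←B3: walk B3 to B0
  B0 → ∅
  B1 → {B3}
  B2 → {B3,B4}
  B3 → {B4}
  B4 → ∅

φ for u: defs {B3}
  DF⁺ = {B4}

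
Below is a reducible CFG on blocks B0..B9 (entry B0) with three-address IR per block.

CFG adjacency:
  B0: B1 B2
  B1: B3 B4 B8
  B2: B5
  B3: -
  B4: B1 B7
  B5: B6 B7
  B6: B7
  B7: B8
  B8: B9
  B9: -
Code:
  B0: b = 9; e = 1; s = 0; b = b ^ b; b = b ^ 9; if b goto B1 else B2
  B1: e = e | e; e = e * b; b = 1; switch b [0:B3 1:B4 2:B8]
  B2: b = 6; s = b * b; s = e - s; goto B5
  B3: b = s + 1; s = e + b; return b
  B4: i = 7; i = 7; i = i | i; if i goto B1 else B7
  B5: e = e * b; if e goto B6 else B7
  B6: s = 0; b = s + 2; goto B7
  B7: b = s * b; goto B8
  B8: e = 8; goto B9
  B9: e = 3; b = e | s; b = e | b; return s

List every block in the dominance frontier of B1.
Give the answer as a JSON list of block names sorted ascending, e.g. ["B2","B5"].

idom tree: B1←B0 B2←B0 B3←B1 B4←B1 B5←B2 B6←B5 B7←B0 B8←B0 B9←B8
Join-block Dom:
  B1: preds {B0,B4}: {B0} ∩ {B0,B1,B4} = {B0}; idom=B0
  B7: preds {B4,B5,B6}: {B0,B1,B4} ∩ {B0,B2,B5} ∩ {B0,B2,B5,B6} = {B0}; idom=B0
  B8: preds {B1,B7}: {B0,B1} ∩ {B0,B7} = {B0}; idom=B0

Frontier:
  join B1 pred B0: · stop@B0
  join B1 pred B4: B4→B1 stop@B0
  join B7 pred B4: B4→B1 stop@B0
  join B7 pred B5: B5→B2 stop@B0
  join B7 pred B6: B6→B5→B2 stop@B0
  join B8 pred B1: B1 stop@B0
  join B8 pred B7: B7 stop@B0
  B0: DF=∅
  B1: DF={B1,B7,B8}
  B2: DF={B7}
  B3: DF=∅
  B4: DF={B1,B7}
  B5: DF={B7}
  B6: DF={B7}
  B7: DF={B8}
  B8: DF=∅
  B9: DF=∅

DF(B1) = ["B1", "B7", "B8"]

Answer: ["B1", "B7", "B8"]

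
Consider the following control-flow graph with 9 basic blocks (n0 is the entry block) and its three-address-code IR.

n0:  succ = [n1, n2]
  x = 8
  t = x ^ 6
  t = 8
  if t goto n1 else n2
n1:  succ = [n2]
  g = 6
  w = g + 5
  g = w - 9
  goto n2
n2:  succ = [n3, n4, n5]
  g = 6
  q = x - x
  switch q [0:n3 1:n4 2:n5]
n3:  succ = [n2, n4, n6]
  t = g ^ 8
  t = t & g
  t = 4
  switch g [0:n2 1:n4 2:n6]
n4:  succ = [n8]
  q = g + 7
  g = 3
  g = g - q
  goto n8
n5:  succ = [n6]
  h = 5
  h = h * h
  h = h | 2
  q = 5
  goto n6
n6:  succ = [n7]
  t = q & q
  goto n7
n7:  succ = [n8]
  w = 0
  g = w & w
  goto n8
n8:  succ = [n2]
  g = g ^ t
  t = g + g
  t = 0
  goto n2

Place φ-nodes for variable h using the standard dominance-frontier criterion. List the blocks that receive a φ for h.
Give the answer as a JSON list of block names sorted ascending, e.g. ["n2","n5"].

idom tree: n1←n0 n2←n0 n3←n2 n4←n2 n5←n2 n6←n2 n7←n6 n8←n2
Dom at joins:
  n2: preds {n0,n1,n3,n8}: {n0} ∩ {n0,n1} ∩ {n0,n2,n3} ∩ {n0,n2,n8} = {n0}; idom=n0
  n4: preds {n2,n3}: {n0,n2} ∩ {n0,n2,n3} = {n0,n2}; idom=n2
  n6: preds {n3,n5}: {n0,n2,n3} ∩ {n0,n2,n5} = {n0,n2}; idom=n2
  n8: preds {n4,n7}: {n0,n2,n4} ∩ {n0,n2,n6,n7} = {n0,n2}; idom=n2

DF derivation:
  n2←n0: walk · to n0
  n2←n1: walk n1 to n0
  n2←n3: walk n3→n2 to n0
  n2←n8: walk n8→n2 to n0
  n4←n2: walk · to n2
  n4←n3: walk n3 to n2
  n6←n3: walk n3 to n2
  n6←n5: walk n5 to n2
  n8←n4: walk n4 to n2
  n8←n7: walk n7→n6 to n2
  DF(n0)=∅
  DF(n1)={n2}
  DF(n2)={n2}
  DF(n3)={n2,n4,n6}
  DF(n4)={n8}
  DF(n5)={n6}
  DF(n6)={n8}
  DF(n7)={n8}
  DF(n8)={n2}

φ for h: defs {n5}
  DF⁺ = {n2,n6,n8}

Answer: ["n2", "n6", "n8"]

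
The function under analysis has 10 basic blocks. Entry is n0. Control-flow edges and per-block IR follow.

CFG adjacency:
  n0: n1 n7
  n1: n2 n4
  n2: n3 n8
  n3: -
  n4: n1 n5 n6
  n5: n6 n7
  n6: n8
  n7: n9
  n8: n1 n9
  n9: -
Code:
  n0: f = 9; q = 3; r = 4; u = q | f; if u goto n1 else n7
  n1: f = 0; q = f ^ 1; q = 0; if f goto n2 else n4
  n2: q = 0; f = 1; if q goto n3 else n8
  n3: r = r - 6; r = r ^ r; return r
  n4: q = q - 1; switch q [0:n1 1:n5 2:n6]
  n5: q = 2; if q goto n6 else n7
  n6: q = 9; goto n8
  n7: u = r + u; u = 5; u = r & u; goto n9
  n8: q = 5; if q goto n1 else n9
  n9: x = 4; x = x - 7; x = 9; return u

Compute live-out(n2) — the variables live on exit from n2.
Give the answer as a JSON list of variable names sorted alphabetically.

Block summaries:
  n0: {f,q,r,u} / ∅
  n1: {f,q} / ∅
  n2: {f,q} / ∅
  n3: {r} / {r}
  n4: {q} / {q}
  n5: {q} / ∅
  n6: {q} / ∅
  n7: {u} / {r,u}
  n8: {q} / ∅
  n9: {x} / {u}

Live sets:
  n0 li=∅ lo={r,u}
  n1 li={r,u} lo={q,r,u}
  n2 li={r,u} lo={r,u}
  n3 li={r} lo=∅
  n4 li={q,r,u} lo={r,u}
  n5 li={r,u} lo={r,u}
  n6 li={r,u} lo={r,u}
  n7 li={r,u} lo={u}
  n8 li={r,u} lo={r,u}
  n9 li={u} lo=∅

live-out(n2) = ["r", "u"]

Answer: ["r", "u"]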